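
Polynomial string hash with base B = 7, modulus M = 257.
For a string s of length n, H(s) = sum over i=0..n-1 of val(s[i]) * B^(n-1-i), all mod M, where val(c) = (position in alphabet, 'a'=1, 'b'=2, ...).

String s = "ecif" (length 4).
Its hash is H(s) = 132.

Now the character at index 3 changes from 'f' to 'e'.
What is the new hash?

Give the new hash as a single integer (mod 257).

Answer: 131

Derivation:
val('f') = 6, val('e') = 5
Position k = 3, exponent = n-1-k = 0
B^0 mod M = 7^0 mod 257 = 1
Delta = (5 - 6) * 1 mod 257 = 256
New hash = (132 + 256) mod 257 = 131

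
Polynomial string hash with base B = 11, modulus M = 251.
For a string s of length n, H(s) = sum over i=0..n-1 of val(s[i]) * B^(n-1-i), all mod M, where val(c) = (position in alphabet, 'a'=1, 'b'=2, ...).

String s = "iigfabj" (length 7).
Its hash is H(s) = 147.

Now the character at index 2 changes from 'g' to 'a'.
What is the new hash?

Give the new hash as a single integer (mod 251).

val('g') = 7, val('a') = 1
Position k = 2, exponent = n-1-k = 4
B^4 mod M = 11^4 mod 251 = 83
Delta = (1 - 7) * 83 mod 251 = 4
New hash = (147 + 4) mod 251 = 151

Answer: 151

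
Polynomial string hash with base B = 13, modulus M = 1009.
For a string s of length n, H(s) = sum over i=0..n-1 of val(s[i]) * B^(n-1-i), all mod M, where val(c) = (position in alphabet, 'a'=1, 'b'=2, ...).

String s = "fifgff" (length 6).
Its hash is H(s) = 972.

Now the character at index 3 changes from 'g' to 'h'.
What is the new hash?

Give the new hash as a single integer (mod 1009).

val('g') = 7, val('h') = 8
Position k = 3, exponent = n-1-k = 2
B^2 mod M = 13^2 mod 1009 = 169
Delta = (8 - 7) * 169 mod 1009 = 169
New hash = (972 + 169) mod 1009 = 132

Answer: 132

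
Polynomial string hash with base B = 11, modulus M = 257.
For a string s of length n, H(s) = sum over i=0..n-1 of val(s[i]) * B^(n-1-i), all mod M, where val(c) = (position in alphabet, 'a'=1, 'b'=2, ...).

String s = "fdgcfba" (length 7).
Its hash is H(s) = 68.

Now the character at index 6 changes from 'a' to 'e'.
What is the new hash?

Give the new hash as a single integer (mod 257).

val('a') = 1, val('e') = 5
Position k = 6, exponent = n-1-k = 0
B^0 mod M = 11^0 mod 257 = 1
Delta = (5 - 1) * 1 mod 257 = 4
New hash = (68 + 4) mod 257 = 72

Answer: 72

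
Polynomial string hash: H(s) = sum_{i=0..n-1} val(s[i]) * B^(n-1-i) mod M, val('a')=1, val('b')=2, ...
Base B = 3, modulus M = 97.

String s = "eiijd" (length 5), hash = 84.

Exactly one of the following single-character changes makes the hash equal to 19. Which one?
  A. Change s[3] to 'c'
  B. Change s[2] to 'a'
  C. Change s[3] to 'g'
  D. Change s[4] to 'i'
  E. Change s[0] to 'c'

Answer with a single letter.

Answer: E

Derivation:
Option A: s[3]='j'->'c', delta=(3-10)*3^1 mod 97 = 76, hash=84+76 mod 97 = 63
Option B: s[2]='i'->'a', delta=(1-9)*3^2 mod 97 = 25, hash=84+25 mod 97 = 12
Option C: s[3]='j'->'g', delta=(7-10)*3^1 mod 97 = 88, hash=84+88 mod 97 = 75
Option D: s[4]='d'->'i', delta=(9-4)*3^0 mod 97 = 5, hash=84+5 mod 97 = 89
Option E: s[0]='e'->'c', delta=(3-5)*3^4 mod 97 = 32, hash=84+32 mod 97 = 19 <-- target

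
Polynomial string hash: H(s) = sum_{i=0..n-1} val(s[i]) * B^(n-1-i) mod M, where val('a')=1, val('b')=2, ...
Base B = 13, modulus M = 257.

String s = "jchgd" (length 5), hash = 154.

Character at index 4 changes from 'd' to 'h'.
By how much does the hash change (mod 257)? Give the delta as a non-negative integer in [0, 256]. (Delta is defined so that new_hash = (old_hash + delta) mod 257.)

Answer: 4

Derivation:
Delta formula: (val(new) - val(old)) * B^(n-1-k) mod M
  val('h') - val('d') = 8 - 4 = 4
  B^(n-1-k) = 13^0 mod 257 = 1
  Delta = 4 * 1 mod 257 = 4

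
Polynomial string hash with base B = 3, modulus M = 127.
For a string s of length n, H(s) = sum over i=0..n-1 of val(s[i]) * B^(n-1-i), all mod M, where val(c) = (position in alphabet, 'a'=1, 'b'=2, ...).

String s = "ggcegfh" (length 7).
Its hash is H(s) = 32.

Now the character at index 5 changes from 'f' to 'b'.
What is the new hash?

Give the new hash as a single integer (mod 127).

Answer: 20

Derivation:
val('f') = 6, val('b') = 2
Position k = 5, exponent = n-1-k = 1
B^1 mod M = 3^1 mod 127 = 3
Delta = (2 - 6) * 3 mod 127 = 115
New hash = (32 + 115) mod 127 = 20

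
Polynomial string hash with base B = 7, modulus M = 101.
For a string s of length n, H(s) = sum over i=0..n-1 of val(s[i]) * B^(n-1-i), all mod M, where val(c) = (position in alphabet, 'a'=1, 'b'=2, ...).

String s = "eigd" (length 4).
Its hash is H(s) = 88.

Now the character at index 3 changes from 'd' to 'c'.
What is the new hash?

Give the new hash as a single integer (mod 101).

Answer: 87

Derivation:
val('d') = 4, val('c') = 3
Position k = 3, exponent = n-1-k = 0
B^0 mod M = 7^0 mod 101 = 1
Delta = (3 - 4) * 1 mod 101 = 100
New hash = (88 + 100) mod 101 = 87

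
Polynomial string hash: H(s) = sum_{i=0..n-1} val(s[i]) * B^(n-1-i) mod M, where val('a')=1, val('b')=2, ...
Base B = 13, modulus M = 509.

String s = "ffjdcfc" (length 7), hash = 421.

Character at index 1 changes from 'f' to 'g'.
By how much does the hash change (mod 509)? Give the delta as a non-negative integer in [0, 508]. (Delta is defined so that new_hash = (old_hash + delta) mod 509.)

Delta formula: (val(new) - val(old)) * B^(n-1-k) mod M
  val('g') - val('f') = 7 - 6 = 1
  B^(n-1-k) = 13^5 mod 509 = 232
  Delta = 1 * 232 mod 509 = 232

Answer: 232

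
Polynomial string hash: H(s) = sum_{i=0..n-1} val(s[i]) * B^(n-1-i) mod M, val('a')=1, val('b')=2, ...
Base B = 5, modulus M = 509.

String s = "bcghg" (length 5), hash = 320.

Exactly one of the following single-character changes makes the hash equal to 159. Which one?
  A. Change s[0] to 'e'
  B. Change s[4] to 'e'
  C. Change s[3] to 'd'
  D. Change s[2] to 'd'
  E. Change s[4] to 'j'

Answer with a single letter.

Option A: s[0]='b'->'e', delta=(5-2)*5^4 mod 509 = 348, hash=320+348 mod 509 = 159 <-- target
Option B: s[4]='g'->'e', delta=(5-7)*5^0 mod 509 = 507, hash=320+507 mod 509 = 318
Option C: s[3]='h'->'d', delta=(4-8)*5^1 mod 509 = 489, hash=320+489 mod 509 = 300
Option D: s[2]='g'->'d', delta=(4-7)*5^2 mod 509 = 434, hash=320+434 mod 509 = 245
Option E: s[4]='g'->'j', delta=(10-7)*5^0 mod 509 = 3, hash=320+3 mod 509 = 323

Answer: A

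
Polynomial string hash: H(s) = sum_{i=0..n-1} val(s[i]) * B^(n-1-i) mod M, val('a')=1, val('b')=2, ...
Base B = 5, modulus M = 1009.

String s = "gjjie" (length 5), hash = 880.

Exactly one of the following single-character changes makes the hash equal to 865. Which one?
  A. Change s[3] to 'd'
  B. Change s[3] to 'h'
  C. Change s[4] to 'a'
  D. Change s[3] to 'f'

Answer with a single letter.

Answer: D

Derivation:
Option A: s[3]='i'->'d', delta=(4-9)*5^1 mod 1009 = 984, hash=880+984 mod 1009 = 855
Option B: s[3]='i'->'h', delta=(8-9)*5^1 mod 1009 = 1004, hash=880+1004 mod 1009 = 875
Option C: s[4]='e'->'a', delta=(1-5)*5^0 mod 1009 = 1005, hash=880+1005 mod 1009 = 876
Option D: s[3]='i'->'f', delta=(6-9)*5^1 mod 1009 = 994, hash=880+994 mod 1009 = 865 <-- target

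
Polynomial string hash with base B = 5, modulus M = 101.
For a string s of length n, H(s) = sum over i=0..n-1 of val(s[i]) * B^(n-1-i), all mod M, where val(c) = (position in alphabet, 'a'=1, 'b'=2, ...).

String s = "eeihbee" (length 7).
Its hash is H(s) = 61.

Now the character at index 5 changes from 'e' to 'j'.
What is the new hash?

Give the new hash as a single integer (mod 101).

Answer: 86

Derivation:
val('e') = 5, val('j') = 10
Position k = 5, exponent = n-1-k = 1
B^1 mod M = 5^1 mod 101 = 5
Delta = (10 - 5) * 5 mod 101 = 25
New hash = (61 + 25) mod 101 = 86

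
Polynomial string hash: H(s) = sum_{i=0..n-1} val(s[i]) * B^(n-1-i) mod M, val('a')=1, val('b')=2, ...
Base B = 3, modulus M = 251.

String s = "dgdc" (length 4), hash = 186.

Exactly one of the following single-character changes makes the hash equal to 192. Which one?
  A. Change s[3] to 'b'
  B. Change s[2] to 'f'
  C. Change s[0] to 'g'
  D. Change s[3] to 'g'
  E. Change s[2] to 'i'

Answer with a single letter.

Option A: s[3]='c'->'b', delta=(2-3)*3^0 mod 251 = 250, hash=186+250 mod 251 = 185
Option B: s[2]='d'->'f', delta=(6-4)*3^1 mod 251 = 6, hash=186+6 mod 251 = 192 <-- target
Option C: s[0]='d'->'g', delta=(7-4)*3^3 mod 251 = 81, hash=186+81 mod 251 = 16
Option D: s[3]='c'->'g', delta=(7-3)*3^0 mod 251 = 4, hash=186+4 mod 251 = 190
Option E: s[2]='d'->'i', delta=(9-4)*3^1 mod 251 = 15, hash=186+15 mod 251 = 201

Answer: B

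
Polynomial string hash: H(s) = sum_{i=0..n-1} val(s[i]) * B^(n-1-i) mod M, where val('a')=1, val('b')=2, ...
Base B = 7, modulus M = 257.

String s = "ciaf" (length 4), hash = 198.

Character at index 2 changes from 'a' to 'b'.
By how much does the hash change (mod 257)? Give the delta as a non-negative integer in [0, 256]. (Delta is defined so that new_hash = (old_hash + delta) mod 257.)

Answer: 7

Derivation:
Delta formula: (val(new) - val(old)) * B^(n-1-k) mod M
  val('b') - val('a') = 2 - 1 = 1
  B^(n-1-k) = 7^1 mod 257 = 7
  Delta = 1 * 7 mod 257 = 7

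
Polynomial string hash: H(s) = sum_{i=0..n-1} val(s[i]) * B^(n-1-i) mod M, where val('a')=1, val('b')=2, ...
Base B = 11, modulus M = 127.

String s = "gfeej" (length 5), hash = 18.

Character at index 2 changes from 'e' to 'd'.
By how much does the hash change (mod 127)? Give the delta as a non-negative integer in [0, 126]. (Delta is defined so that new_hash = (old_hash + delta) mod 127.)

Delta formula: (val(new) - val(old)) * B^(n-1-k) mod M
  val('d') - val('e') = 4 - 5 = -1
  B^(n-1-k) = 11^2 mod 127 = 121
  Delta = -1 * 121 mod 127 = 6

Answer: 6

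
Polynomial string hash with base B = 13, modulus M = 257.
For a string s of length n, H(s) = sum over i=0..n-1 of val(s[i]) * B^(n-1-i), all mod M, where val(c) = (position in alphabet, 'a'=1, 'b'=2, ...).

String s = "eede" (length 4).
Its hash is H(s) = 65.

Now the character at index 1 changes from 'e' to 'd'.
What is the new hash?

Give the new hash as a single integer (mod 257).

Answer: 153

Derivation:
val('e') = 5, val('d') = 4
Position k = 1, exponent = n-1-k = 2
B^2 mod M = 13^2 mod 257 = 169
Delta = (4 - 5) * 169 mod 257 = 88
New hash = (65 + 88) mod 257 = 153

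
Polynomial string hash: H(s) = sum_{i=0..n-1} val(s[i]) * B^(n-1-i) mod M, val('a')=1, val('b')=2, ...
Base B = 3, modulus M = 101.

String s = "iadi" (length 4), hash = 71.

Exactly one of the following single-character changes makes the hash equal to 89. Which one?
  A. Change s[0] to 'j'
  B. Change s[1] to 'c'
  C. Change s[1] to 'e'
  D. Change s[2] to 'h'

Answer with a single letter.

Option A: s[0]='i'->'j', delta=(10-9)*3^3 mod 101 = 27, hash=71+27 mod 101 = 98
Option B: s[1]='a'->'c', delta=(3-1)*3^2 mod 101 = 18, hash=71+18 mod 101 = 89 <-- target
Option C: s[1]='a'->'e', delta=(5-1)*3^2 mod 101 = 36, hash=71+36 mod 101 = 6
Option D: s[2]='d'->'h', delta=(8-4)*3^1 mod 101 = 12, hash=71+12 mod 101 = 83

Answer: B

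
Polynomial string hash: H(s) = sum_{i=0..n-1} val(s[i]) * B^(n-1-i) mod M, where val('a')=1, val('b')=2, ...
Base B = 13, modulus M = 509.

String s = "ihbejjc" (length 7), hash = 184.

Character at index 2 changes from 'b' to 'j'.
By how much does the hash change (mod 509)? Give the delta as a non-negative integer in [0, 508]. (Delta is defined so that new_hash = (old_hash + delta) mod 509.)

Delta formula: (val(new) - val(old)) * B^(n-1-k) mod M
  val('j') - val('b') = 10 - 2 = 8
  B^(n-1-k) = 13^4 mod 509 = 57
  Delta = 8 * 57 mod 509 = 456

Answer: 456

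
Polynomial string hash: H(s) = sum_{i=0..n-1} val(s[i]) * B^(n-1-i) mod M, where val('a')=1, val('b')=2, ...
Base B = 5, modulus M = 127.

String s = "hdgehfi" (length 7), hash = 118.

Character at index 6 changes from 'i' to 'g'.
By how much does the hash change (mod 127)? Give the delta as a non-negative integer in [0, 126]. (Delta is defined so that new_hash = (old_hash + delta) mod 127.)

Answer: 125

Derivation:
Delta formula: (val(new) - val(old)) * B^(n-1-k) mod M
  val('g') - val('i') = 7 - 9 = -2
  B^(n-1-k) = 5^0 mod 127 = 1
  Delta = -2 * 1 mod 127 = 125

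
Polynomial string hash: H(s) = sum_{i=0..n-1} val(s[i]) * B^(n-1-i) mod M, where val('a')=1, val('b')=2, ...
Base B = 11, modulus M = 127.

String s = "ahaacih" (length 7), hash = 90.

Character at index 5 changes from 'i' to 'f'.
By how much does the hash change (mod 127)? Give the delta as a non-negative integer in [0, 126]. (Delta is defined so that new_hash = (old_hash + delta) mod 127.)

Delta formula: (val(new) - val(old)) * B^(n-1-k) mod M
  val('f') - val('i') = 6 - 9 = -3
  B^(n-1-k) = 11^1 mod 127 = 11
  Delta = -3 * 11 mod 127 = 94

Answer: 94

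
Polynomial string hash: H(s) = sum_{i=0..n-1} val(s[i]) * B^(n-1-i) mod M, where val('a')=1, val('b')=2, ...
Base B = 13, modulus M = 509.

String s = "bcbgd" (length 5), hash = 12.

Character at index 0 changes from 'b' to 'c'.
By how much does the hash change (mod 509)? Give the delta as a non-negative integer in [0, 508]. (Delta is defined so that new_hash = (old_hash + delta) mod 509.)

Delta formula: (val(new) - val(old)) * B^(n-1-k) mod M
  val('c') - val('b') = 3 - 2 = 1
  B^(n-1-k) = 13^4 mod 509 = 57
  Delta = 1 * 57 mod 509 = 57

Answer: 57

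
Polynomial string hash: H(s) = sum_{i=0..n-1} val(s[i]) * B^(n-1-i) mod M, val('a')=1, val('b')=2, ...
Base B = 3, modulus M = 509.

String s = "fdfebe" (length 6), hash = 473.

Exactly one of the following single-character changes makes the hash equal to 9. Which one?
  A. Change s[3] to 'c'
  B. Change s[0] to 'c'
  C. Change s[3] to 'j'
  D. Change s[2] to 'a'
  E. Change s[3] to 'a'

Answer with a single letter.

Option A: s[3]='e'->'c', delta=(3-5)*3^2 mod 509 = 491, hash=473+491 mod 509 = 455
Option B: s[0]='f'->'c', delta=(3-6)*3^5 mod 509 = 289, hash=473+289 mod 509 = 253
Option C: s[3]='e'->'j', delta=(10-5)*3^2 mod 509 = 45, hash=473+45 mod 509 = 9 <-- target
Option D: s[2]='f'->'a', delta=(1-6)*3^3 mod 509 = 374, hash=473+374 mod 509 = 338
Option E: s[3]='e'->'a', delta=(1-5)*3^2 mod 509 = 473, hash=473+473 mod 509 = 437

Answer: C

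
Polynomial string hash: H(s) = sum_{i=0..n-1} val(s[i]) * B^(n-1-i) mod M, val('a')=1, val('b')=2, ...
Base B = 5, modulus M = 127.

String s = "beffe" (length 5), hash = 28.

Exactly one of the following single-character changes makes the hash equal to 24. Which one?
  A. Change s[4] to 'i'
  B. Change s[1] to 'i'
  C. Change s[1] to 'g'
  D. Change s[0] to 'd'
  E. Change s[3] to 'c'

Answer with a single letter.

Option A: s[4]='e'->'i', delta=(9-5)*5^0 mod 127 = 4, hash=28+4 mod 127 = 32
Option B: s[1]='e'->'i', delta=(9-5)*5^3 mod 127 = 119, hash=28+119 mod 127 = 20
Option C: s[1]='e'->'g', delta=(7-5)*5^3 mod 127 = 123, hash=28+123 mod 127 = 24 <-- target
Option D: s[0]='b'->'d', delta=(4-2)*5^4 mod 127 = 107, hash=28+107 mod 127 = 8
Option E: s[3]='f'->'c', delta=(3-6)*5^1 mod 127 = 112, hash=28+112 mod 127 = 13

Answer: C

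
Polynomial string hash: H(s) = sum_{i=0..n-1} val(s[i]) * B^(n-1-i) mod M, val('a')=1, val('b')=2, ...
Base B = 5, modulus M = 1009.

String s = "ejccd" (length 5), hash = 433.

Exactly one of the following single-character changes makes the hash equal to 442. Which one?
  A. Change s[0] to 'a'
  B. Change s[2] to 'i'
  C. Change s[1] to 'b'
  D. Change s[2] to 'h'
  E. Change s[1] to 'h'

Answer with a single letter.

Answer: C

Derivation:
Option A: s[0]='e'->'a', delta=(1-5)*5^4 mod 1009 = 527, hash=433+527 mod 1009 = 960
Option B: s[2]='c'->'i', delta=(9-3)*5^2 mod 1009 = 150, hash=433+150 mod 1009 = 583
Option C: s[1]='j'->'b', delta=(2-10)*5^3 mod 1009 = 9, hash=433+9 mod 1009 = 442 <-- target
Option D: s[2]='c'->'h', delta=(8-3)*5^2 mod 1009 = 125, hash=433+125 mod 1009 = 558
Option E: s[1]='j'->'h', delta=(8-10)*5^3 mod 1009 = 759, hash=433+759 mod 1009 = 183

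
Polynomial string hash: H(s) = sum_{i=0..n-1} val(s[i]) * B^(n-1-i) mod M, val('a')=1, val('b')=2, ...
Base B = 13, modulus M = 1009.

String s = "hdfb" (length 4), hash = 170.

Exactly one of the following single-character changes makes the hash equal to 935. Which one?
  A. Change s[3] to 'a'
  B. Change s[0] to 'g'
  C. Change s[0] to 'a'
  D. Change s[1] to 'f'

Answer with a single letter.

Option A: s[3]='b'->'a', delta=(1-2)*13^0 mod 1009 = 1008, hash=170+1008 mod 1009 = 169
Option B: s[0]='h'->'g', delta=(7-8)*13^3 mod 1009 = 830, hash=170+830 mod 1009 = 1000
Option C: s[0]='h'->'a', delta=(1-8)*13^3 mod 1009 = 765, hash=170+765 mod 1009 = 935 <-- target
Option D: s[1]='d'->'f', delta=(6-4)*13^2 mod 1009 = 338, hash=170+338 mod 1009 = 508

Answer: C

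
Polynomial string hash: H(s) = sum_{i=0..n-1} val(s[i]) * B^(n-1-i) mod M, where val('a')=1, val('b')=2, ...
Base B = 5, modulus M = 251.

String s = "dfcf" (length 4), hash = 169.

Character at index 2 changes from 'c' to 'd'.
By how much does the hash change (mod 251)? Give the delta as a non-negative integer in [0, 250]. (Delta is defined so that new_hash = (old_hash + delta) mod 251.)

Delta formula: (val(new) - val(old)) * B^(n-1-k) mod M
  val('d') - val('c') = 4 - 3 = 1
  B^(n-1-k) = 5^1 mod 251 = 5
  Delta = 1 * 5 mod 251 = 5

Answer: 5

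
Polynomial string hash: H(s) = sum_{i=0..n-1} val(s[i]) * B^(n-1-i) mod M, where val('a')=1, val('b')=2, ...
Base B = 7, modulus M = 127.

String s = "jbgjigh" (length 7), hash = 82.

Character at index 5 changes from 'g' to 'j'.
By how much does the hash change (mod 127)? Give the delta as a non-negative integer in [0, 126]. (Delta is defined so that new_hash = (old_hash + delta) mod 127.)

Delta formula: (val(new) - val(old)) * B^(n-1-k) mod M
  val('j') - val('g') = 10 - 7 = 3
  B^(n-1-k) = 7^1 mod 127 = 7
  Delta = 3 * 7 mod 127 = 21

Answer: 21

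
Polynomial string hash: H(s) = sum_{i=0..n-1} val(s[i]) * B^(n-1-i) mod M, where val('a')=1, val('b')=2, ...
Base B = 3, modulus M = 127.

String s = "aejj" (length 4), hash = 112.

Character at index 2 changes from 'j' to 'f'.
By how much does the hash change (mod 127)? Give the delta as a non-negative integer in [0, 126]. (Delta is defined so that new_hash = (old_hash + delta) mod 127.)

Answer: 115

Derivation:
Delta formula: (val(new) - val(old)) * B^(n-1-k) mod M
  val('f') - val('j') = 6 - 10 = -4
  B^(n-1-k) = 3^1 mod 127 = 3
  Delta = -4 * 3 mod 127 = 115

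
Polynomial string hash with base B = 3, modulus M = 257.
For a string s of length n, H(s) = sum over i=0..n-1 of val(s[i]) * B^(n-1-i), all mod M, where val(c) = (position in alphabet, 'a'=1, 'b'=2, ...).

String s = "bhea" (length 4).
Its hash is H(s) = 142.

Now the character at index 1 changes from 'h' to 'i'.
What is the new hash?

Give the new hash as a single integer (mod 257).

Answer: 151

Derivation:
val('h') = 8, val('i') = 9
Position k = 1, exponent = n-1-k = 2
B^2 mod M = 3^2 mod 257 = 9
Delta = (9 - 8) * 9 mod 257 = 9
New hash = (142 + 9) mod 257 = 151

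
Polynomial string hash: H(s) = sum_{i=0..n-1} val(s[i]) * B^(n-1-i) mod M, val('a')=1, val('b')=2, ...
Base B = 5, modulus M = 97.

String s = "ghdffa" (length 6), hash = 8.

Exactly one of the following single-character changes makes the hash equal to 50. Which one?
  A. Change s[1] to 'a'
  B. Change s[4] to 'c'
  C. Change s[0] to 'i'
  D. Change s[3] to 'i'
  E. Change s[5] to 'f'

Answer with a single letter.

Answer: C

Derivation:
Option A: s[1]='h'->'a', delta=(1-8)*5^4 mod 97 = 87, hash=8+87 mod 97 = 95
Option B: s[4]='f'->'c', delta=(3-6)*5^1 mod 97 = 82, hash=8+82 mod 97 = 90
Option C: s[0]='g'->'i', delta=(9-7)*5^5 mod 97 = 42, hash=8+42 mod 97 = 50 <-- target
Option D: s[3]='f'->'i', delta=(9-6)*5^2 mod 97 = 75, hash=8+75 mod 97 = 83
Option E: s[5]='a'->'f', delta=(6-1)*5^0 mod 97 = 5, hash=8+5 mod 97 = 13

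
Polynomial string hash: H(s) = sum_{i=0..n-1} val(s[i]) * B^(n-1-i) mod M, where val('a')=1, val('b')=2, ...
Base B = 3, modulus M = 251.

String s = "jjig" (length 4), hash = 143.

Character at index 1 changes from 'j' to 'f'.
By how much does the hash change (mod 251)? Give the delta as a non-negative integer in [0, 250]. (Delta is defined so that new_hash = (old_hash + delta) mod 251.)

Delta formula: (val(new) - val(old)) * B^(n-1-k) mod M
  val('f') - val('j') = 6 - 10 = -4
  B^(n-1-k) = 3^2 mod 251 = 9
  Delta = -4 * 9 mod 251 = 215

Answer: 215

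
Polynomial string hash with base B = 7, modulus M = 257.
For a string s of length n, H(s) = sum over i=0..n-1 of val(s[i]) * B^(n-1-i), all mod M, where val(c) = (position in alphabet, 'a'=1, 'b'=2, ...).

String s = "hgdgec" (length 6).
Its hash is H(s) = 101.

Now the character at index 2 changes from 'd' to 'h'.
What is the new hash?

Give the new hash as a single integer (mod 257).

val('d') = 4, val('h') = 8
Position k = 2, exponent = n-1-k = 3
B^3 mod M = 7^3 mod 257 = 86
Delta = (8 - 4) * 86 mod 257 = 87
New hash = (101 + 87) mod 257 = 188

Answer: 188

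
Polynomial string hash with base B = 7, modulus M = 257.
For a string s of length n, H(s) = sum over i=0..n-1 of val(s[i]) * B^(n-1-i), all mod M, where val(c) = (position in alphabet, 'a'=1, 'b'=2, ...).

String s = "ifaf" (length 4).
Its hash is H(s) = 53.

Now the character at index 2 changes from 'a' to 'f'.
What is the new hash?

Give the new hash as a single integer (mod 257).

Answer: 88

Derivation:
val('a') = 1, val('f') = 6
Position k = 2, exponent = n-1-k = 1
B^1 mod M = 7^1 mod 257 = 7
Delta = (6 - 1) * 7 mod 257 = 35
New hash = (53 + 35) mod 257 = 88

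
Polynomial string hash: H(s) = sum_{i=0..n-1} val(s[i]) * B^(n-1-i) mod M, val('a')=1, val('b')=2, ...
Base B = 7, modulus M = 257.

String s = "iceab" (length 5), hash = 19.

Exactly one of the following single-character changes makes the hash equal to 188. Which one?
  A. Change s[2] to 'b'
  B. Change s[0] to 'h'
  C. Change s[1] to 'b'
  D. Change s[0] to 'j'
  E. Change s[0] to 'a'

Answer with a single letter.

Answer: B

Derivation:
Option A: s[2]='e'->'b', delta=(2-5)*7^2 mod 257 = 110, hash=19+110 mod 257 = 129
Option B: s[0]='i'->'h', delta=(8-9)*7^4 mod 257 = 169, hash=19+169 mod 257 = 188 <-- target
Option C: s[1]='c'->'b', delta=(2-3)*7^3 mod 257 = 171, hash=19+171 mod 257 = 190
Option D: s[0]='i'->'j', delta=(10-9)*7^4 mod 257 = 88, hash=19+88 mod 257 = 107
Option E: s[0]='i'->'a', delta=(1-9)*7^4 mod 257 = 67, hash=19+67 mod 257 = 86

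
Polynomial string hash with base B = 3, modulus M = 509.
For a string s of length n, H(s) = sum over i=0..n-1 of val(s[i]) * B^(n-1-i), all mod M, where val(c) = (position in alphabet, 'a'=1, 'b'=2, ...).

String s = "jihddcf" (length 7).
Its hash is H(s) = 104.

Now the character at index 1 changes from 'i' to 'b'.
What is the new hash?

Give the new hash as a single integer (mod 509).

val('i') = 9, val('b') = 2
Position k = 1, exponent = n-1-k = 5
B^5 mod M = 3^5 mod 509 = 243
Delta = (2 - 9) * 243 mod 509 = 335
New hash = (104 + 335) mod 509 = 439

Answer: 439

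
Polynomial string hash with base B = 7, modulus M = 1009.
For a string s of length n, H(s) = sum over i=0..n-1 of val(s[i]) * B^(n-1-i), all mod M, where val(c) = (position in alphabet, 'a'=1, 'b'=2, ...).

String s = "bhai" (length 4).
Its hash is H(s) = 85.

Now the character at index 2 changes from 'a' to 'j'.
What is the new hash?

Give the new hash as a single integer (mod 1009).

Answer: 148

Derivation:
val('a') = 1, val('j') = 10
Position k = 2, exponent = n-1-k = 1
B^1 mod M = 7^1 mod 1009 = 7
Delta = (10 - 1) * 7 mod 1009 = 63
New hash = (85 + 63) mod 1009 = 148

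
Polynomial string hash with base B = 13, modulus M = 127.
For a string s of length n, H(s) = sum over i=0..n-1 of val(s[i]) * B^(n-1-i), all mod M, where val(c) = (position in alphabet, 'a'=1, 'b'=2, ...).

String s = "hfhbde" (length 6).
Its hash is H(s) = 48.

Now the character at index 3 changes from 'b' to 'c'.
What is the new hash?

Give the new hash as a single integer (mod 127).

Answer: 90

Derivation:
val('b') = 2, val('c') = 3
Position k = 3, exponent = n-1-k = 2
B^2 mod M = 13^2 mod 127 = 42
Delta = (3 - 2) * 42 mod 127 = 42
New hash = (48 + 42) mod 127 = 90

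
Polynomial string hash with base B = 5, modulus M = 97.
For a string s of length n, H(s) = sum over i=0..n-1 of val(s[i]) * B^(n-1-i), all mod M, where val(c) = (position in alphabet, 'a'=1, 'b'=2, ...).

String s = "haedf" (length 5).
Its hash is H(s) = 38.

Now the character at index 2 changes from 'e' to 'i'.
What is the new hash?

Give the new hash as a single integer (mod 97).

Answer: 41

Derivation:
val('e') = 5, val('i') = 9
Position k = 2, exponent = n-1-k = 2
B^2 mod M = 5^2 mod 97 = 25
Delta = (9 - 5) * 25 mod 97 = 3
New hash = (38 + 3) mod 97 = 41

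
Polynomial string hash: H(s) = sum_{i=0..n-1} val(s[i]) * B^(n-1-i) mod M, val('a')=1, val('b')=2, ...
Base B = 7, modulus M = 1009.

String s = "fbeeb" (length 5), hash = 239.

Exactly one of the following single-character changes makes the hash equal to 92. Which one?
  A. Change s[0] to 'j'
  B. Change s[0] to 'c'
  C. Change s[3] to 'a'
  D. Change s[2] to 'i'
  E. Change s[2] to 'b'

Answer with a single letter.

Answer: E

Derivation:
Option A: s[0]='f'->'j', delta=(10-6)*7^4 mod 1009 = 523, hash=239+523 mod 1009 = 762
Option B: s[0]='f'->'c', delta=(3-6)*7^4 mod 1009 = 869, hash=239+869 mod 1009 = 99
Option C: s[3]='e'->'a', delta=(1-5)*7^1 mod 1009 = 981, hash=239+981 mod 1009 = 211
Option D: s[2]='e'->'i', delta=(9-5)*7^2 mod 1009 = 196, hash=239+196 mod 1009 = 435
Option E: s[2]='e'->'b', delta=(2-5)*7^2 mod 1009 = 862, hash=239+862 mod 1009 = 92 <-- target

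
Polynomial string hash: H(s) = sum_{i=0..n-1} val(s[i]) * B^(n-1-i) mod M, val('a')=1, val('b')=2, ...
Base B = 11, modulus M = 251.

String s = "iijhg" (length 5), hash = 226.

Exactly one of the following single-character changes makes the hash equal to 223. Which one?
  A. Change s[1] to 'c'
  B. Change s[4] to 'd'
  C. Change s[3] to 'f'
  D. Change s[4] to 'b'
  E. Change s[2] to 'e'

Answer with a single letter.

Option A: s[1]='i'->'c', delta=(3-9)*11^3 mod 251 = 46, hash=226+46 mod 251 = 21
Option B: s[4]='g'->'d', delta=(4-7)*11^0 mod 251 = 248, hash=226+248 mod 251 = 223 <-- target
Option C: s[3]='h'->'f', delta=(6-8)*11^1 mod 251 = 229, hash=226+229 mod 251 = 204
Option D: s[4]='g'->'b', delta=(2-7)*11^0 mod 251 = 246, hash=226+246 mod 251 = 221
Option E: s[2]='j'->'e', delta=(5-10)*11^2 mod 251 = 148, hash=226+148 mod 251 = 123

Answer: B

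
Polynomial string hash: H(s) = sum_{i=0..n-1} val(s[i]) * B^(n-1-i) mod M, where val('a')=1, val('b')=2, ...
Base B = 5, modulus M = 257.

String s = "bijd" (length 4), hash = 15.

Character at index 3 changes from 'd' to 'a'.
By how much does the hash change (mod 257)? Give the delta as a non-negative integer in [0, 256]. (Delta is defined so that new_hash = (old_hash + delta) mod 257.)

Answer: 254

Derivation:
Delta formula: (val(new) - val(old)) * B^(n-1-k) mod M
  val('a') - val('d') = 1 - 4 = -3
  B^(n-1-k) = 5^0 mod 257 = 1
  Delta = -3 * 1 mod 257 = 254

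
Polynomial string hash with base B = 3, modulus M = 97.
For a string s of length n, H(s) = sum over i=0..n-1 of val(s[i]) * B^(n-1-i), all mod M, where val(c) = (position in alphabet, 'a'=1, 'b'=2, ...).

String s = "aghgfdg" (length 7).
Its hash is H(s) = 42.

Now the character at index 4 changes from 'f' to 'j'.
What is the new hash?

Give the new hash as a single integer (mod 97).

val('f') = 6, val('j') = 10
Position k = 4, exponent = n-1-k = 2
B^2 mod M = 3^2 mod 97 = 9
Delta = (10 - 6) * 9 mod 97 = 36
New hash = (42 + 36) mod 97 = 78

Answer: 78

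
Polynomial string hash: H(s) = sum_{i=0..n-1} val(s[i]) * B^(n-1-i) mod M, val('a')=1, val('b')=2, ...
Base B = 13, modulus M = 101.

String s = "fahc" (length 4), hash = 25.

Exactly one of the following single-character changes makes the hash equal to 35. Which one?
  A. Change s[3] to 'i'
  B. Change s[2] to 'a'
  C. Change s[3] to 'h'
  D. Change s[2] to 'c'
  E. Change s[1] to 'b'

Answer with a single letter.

Answer: B

Derivation:
Option A: s[3]='c'->'i', delta=(9-3)*13^0 mod 101 = 6, hash=25+6 mod 101 = 31
Option B: s[2]='h'->'a', delta=(1-8)*13^1 mod 101 = 10, hash=25+10 mod 101 = 35 <-- target
Option C: s[3]='c'->'h', delta=(8-3)*13^0 mod 101 = 5, hash=25+5 mod 101 = 30
Option D: s[2]='h'->'c', delta=(3-8)*13^1 mod 101 = 36, hash=25+36 mod 101 = 61
Option E: s[1]='a'->'b', delta=(2-1)*13^2 mod 101 = 68, hash=25+68 mod 101 = 93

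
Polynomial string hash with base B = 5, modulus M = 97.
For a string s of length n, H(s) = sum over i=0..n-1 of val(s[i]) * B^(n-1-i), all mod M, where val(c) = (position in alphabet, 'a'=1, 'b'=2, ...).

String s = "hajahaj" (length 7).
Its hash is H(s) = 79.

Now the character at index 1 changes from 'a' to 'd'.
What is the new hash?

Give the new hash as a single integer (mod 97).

val('a') = 1, val('d') = 4
Position k = 1, exponent = n-1-k = 5
B^5 mod M = 5^5 mod 97 = 21
Delta = (4 - 1) * 21 mod 97 = 63
New hash = (79 + 63) mod 97 = 45

Answer: 45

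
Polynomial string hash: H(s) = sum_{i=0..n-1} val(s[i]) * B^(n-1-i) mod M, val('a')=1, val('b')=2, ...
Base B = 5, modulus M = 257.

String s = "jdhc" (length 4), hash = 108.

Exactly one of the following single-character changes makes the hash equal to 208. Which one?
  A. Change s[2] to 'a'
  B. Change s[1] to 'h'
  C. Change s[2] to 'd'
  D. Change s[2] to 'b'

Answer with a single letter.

Option A: s[2]='h'->'a', delta=(1-8)*5^1 mod 257 = 222, hash=108+222 mod 257 = 73
Option B: s[1]='d'->'h', delta=(8-4)*5^2 mod 257 = 100, hash=108+100 mod 257 = 208 <-- target
Option C: s[2]='h'->'d', delta=(4-8)*5^1 mod 257 = 237, hash=108+237 mod 257 = 88
Option D: s[2]='h'->'b', delta=(2-8)*5^1 mod 257 = 227, hash=108+227 mod 257 = 78

Answer: B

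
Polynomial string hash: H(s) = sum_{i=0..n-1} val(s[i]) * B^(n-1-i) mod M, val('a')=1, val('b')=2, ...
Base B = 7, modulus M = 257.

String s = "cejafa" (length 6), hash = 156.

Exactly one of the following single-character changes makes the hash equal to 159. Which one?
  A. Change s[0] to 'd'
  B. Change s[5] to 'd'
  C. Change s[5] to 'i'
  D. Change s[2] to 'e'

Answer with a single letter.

Option A: s[0]='c'->'d', delta=(4-3)*7^5 mod 257 = 102, hash=156+102 mod 257 = 1
Option B: s[5]='a'->'d', delta=(4-1)*7^0 mod 257 = 3, hash=156+3 mod 257 = 159 <-- target
Option C: s[5]='a'->'i', delta=(9-1)*7^0 mod 257 = 8, hash=156+8 mod 257 = 164
Option D: s[2]='j'->'e', delta=(5-10)*7^3 mod 257 = 84, hash=156+84 mod 257 = 240

Answer: B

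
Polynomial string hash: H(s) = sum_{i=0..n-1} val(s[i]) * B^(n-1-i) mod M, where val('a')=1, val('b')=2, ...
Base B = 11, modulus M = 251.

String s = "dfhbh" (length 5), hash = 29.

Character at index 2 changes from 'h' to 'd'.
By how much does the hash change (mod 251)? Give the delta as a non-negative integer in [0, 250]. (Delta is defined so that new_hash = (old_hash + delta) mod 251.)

Delta formula: (val(new) - val(old)) * B^(n-1-k) mod M
  val('d') - val('h') = 4 - 8 = -4
  B^(n-1-k) = 11^2 mod 251 = 121
  Delta = -4 * 121 mod 251 = 18

Answer: 18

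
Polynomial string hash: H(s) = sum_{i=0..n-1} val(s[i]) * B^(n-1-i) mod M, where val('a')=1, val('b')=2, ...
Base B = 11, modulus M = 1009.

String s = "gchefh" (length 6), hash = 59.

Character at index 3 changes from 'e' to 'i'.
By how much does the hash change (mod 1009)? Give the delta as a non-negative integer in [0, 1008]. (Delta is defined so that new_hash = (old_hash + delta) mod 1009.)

Delta formula: (val(new) - val(old)) * B^(n-1-k) mod M
  val('i') - val('e') = 9 - 5 = 4
  B^(n-1-k) = 11^2 mod 1009 = 121
  Delta = 4 * 121 mod 1009 = 484

Answer: 484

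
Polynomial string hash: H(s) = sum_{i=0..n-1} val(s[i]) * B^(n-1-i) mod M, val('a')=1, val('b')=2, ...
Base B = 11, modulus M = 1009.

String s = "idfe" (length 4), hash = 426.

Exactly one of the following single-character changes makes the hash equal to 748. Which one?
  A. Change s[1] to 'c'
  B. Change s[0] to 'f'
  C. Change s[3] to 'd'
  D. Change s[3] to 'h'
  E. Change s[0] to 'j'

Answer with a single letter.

Option A: s[1]='d'->'c', delta=(3-4)*11^2 mod 1009 = 888, hash=426+888 mod 1009 = 305
Option B: s[0]='i'->'f', delta=(6-9)*11^3 mod 1009 = 43, hash=426+43 mod 1009 = 469
Option C: s[3]='e'->'d', delta=(4-5)*11^0 mod 1009 = 1008, hash=426+1008 mod 1009 = 425
Option D: s[3]='e'->'h', delta=(8-5)*11^0 mod 1009 = 3, hash=426+3 mod 1009 = 429
Option E: s[0]='i'->'j', delta=(10-9)*11^3 mod 1009 = 322, hash=426+322 mod 1009 = 748 <-- target

Answer: E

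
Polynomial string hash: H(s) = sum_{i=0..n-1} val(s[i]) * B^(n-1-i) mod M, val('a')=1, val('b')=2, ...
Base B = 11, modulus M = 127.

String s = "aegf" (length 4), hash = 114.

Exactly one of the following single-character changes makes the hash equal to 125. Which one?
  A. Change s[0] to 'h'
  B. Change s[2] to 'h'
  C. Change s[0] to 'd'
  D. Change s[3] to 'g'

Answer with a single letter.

Option A: s[0]='a'->'h', delta=(8-1)*11^3 mod 127 = 46, hash=114+46 mod 127 = 33
Option B: s[2]='g'->'h', delta=(8-7)*11^1 mod 127 = 11, hash=114+11 mod 127 = 125 <-- target
Option C: s[0]='a'->'d', delta=(4-1)*11^3 mod 127 = 56, hash=114+56 mod 127 = 43
Option D: s[3]='f'->'g', delta=(7-6)*11^0 mod 127 = 1, hash=114+1 mod 127 = 115

Answer: B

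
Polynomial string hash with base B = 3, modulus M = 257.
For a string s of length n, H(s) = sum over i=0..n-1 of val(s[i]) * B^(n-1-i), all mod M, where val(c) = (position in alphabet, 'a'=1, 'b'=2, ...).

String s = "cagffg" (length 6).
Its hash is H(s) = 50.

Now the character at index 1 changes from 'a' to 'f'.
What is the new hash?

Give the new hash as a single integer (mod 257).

val('a') = 1, val('f') = 6
Position k = 1, exponent = n-1-k = 4
B^4 mod M = 3^4 mod 257 = 81
Delta = (6 - 1) * 81 mod 257 = 148
New hash = (50 + 148) mod 257 = 198

Answer: 198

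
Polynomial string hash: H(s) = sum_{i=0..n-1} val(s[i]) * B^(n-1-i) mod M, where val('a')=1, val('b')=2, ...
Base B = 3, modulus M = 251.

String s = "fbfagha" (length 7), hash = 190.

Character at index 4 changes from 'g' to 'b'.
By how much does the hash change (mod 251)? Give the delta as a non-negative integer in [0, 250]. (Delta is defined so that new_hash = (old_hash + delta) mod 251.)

Answer: 206

Derivation:
Delta formula: (val(new) - val(old)) * B^(n-1-k) mod M
  val('b') - val('g') = 2 - 7 = -5
  B^(n-1-k) = 3^2 mod 251 = 9
  Delta = -5 * 9 mod 251 = 206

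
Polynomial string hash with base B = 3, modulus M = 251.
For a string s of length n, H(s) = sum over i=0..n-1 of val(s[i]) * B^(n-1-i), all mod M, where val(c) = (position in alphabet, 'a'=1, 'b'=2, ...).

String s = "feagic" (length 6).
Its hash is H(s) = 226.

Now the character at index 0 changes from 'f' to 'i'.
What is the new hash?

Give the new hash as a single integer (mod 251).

val('f') = 6, val('i') = 9
Position k = 0, exponent = n-1-k = 5
B^5 mod M = 3^5 mod 251 = 243
Delta = (9 - 6) * 243 mod 251 = 227
New hash = (226 + 227) mod 251 = 202

Answer: 202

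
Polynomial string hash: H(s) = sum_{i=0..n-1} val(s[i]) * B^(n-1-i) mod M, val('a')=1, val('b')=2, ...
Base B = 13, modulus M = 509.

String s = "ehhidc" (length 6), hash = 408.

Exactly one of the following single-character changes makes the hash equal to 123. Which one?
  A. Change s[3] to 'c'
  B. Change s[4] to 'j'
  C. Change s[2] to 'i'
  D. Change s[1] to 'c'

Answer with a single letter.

Option A: s[3]='i'->'c', delta=(3-9)*13^2 mod 509 = 4, hash=408+4 mod 509 = 412
Option B: s[4]='d'->'j', delta=(10-4)*13^1 mod 509 = 78, hash=408+78 mod 509 = 486
Option C: s[2]='h'->'i', delta=(9-8)*13^3 mod 509 = 161, hash=408+161 mod 509 = 60
Option D: s[1]='h'->'c', delta=(3-8)*13^4 mod 509 = 224, hash=408+224 mod 509 = 123 <-- target

Answer: D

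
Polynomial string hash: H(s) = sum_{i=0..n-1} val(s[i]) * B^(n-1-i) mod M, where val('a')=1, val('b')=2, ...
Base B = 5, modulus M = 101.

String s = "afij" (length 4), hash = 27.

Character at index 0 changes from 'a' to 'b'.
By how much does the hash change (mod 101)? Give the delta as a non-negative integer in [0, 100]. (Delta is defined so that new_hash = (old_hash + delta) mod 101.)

Delta formula: (val(new) - val(old)) * B^(n-1-k) mod M
  val('b') - val('a') = 2 - 1 = 1
  B^(n-1-k) = 5^3 mod 101 = 24
  Delta = 1 * 24 mod 101 = 24

Answer: 24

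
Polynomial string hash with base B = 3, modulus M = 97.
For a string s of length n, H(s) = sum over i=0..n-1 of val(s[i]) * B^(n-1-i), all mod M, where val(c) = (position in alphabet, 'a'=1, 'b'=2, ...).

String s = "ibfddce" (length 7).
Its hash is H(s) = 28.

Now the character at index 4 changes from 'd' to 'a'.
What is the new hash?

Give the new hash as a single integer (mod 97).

val('d') = 4, val('a') = 1
Position k = 4, exponent = n-1-k = 2
B^2 mod M = 3^2 mod 97 = 9
Delta = (1 - 4) * 9 mod 97 = 70
New hash = (28 + 70) mod 97 = 1

Answer: 1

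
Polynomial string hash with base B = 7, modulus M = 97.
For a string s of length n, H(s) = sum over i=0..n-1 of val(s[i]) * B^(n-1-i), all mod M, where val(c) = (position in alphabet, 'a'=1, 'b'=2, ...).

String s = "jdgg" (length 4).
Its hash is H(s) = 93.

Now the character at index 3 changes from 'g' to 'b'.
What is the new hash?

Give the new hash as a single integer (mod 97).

Answer: 88

Derivation:
val('g') = 7, val('b') = 2
Position k = 3, exponent = n-1-k = 0
B^0 mod M = 7^0 mod 97 = 1
Delta = (2 - 7) * 1 mod 97 = 92
New hash = (93 + 92) mod 97 = 88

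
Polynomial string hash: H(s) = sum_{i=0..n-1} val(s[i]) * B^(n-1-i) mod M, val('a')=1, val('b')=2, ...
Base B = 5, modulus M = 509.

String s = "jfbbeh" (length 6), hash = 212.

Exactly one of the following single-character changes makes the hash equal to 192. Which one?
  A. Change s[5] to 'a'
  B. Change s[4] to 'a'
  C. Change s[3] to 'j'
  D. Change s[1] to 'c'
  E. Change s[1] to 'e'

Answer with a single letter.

Option A: s[5]='h'->'a', delta=(1-8)*5^0 mod 509 = 502, hash=212+502 mod 509 = 205
Option B: s[4]='e'->'a', delta=(1-5)*5^1 mod 509 = 489, hash=212+489 mod 509 = 192 <-- target
Option C: s[3]='b'->'j', delta=(10-2)*5^2 mod 509 = 200, hash=212+200 mod 509 = 412
Option D: s[1]='f'->'c', delta=(3-6)*5^4 mod 509 = 161, hash=212+161 mod 509 = 373
Option E: s[1]='f'->'e', delta=(5-6)*5^4 mod 509 = 393, hash=212+393 mod 509 = 96

Answer: B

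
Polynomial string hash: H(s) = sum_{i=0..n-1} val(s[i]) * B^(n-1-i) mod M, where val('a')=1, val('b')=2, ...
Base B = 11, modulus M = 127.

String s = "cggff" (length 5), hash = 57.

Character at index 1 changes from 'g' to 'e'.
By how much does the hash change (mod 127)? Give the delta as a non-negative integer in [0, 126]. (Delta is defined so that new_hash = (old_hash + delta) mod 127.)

Answer: 5

Derivation:
Delta formula: (val(new) - val(old)) * B^(n-1-k) mod M
  val('e') - val('g') = 5 - 7 = -2
  B^(n-1-k) = 11^3 mod 127 = 61
  Delta = -2 * 61 mod 127 = 5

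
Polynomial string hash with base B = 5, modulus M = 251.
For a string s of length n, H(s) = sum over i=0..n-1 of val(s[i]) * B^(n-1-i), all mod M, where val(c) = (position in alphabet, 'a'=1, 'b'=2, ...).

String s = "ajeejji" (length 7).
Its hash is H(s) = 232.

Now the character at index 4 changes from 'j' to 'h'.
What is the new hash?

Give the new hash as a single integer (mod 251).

val('j') = 10, val('h') = 8
Position k = 4, exponent = n-1-k = 2
B^2 mod M = 5^2 mod 251 = 25
Delta = (8 - 10) * 25 mod 251 = 201
New hash = (232 + 201) mod 251 = 182

Answer: 182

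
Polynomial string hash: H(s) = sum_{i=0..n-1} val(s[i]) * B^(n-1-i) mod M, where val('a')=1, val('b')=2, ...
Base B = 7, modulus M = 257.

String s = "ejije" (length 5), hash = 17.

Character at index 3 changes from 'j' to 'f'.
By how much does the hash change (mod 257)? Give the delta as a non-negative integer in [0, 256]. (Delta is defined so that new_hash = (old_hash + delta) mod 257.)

Delta formula: (val(new) - val(old)) * B^(n-1-k) mod M
  val('f') - val('j') = 6 - 10 = -4
  B^(n-1-k) = 7^1 mod 257 = 7
  Delta = -4 * 7 mod 257 = 229

Answer: 229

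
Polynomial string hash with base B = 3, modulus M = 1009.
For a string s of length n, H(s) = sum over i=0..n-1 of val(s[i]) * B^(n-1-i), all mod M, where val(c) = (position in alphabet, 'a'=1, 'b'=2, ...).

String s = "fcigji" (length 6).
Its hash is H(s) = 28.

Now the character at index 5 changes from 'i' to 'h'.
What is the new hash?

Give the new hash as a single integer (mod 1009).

val('i') = 9, val('h') = 8
Position k = 5, exponent = n-1-k = 0
B^0 mod M = 3^0 mod 1009 = 1
Delta = (8 - 9) * 1 mod 1009 = 1008
New hash = (28 + 1008) mod 1009 = 27

Answer: 27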